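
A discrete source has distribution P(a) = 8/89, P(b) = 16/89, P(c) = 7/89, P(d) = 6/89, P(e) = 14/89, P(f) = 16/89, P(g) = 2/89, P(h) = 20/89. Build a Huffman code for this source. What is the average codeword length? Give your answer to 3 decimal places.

Repeatedly combine the two least-probable nodes; the expected code length is the sum of the merged weights.
merge 2/89 + 6/89 → 8/89
merge 7/89 + 8/89 → 15/89
merge 8/89 + 14/89 → 22/89
merge 15/89 + 16/89 → 31/89
merge 16/89 + 20/89 → 36/89
merge 22/89 + 31/89 → 53/89
merge 36/89 + 53/89 → 1
L = 8/89 + 15/89 + 22/89 + 31/89 + 36/89 + 53/89 + 1 = 254/89 ≈ 2.854 bits/symbol.

2.854 bits/symbol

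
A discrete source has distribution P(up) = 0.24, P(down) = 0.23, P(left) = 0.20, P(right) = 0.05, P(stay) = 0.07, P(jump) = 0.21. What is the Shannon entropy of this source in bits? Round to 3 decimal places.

2.404 bits

H = −Σ pᵢ log₂ pᵢ.
−0.24·log₂(0.24) = 0.4941
−0.23·log₂(0.23) = 0.4877
−0.20·log₂(0.20) = 0.4644
−0.05·log₂(0.05) = 0.2161
−0.07·log₂(0.07) = 0.2686
−0.21·log₂(0.21) = 0.4728
Sum ≈ 2.4037 → 2.404 bits.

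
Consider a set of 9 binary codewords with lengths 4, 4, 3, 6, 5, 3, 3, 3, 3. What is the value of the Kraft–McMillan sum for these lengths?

0.796875

With common denominator 2^6 = 64: Σ 2^(−ℓᵢ) = 4/64 + 4/64 + 8/64 + 1/64 + 2/64 + 8/64 + 8/64 + 8/64 + 8/64 = 51/64 = 0.796875.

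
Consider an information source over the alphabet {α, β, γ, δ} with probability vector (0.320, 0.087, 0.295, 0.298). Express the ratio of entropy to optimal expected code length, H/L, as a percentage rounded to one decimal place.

93.6%

Entropy H = −Σ p log₂ p ≈ 1.8726 bits.
Huffman merges: 87/1000+59/200→191/500; 149/500+8/25→309/500; 191/500+309/500→1. L = 2 ≈ 2.0000.
Efficiency = H/L = 1.8726/2.0000 = 93.6%.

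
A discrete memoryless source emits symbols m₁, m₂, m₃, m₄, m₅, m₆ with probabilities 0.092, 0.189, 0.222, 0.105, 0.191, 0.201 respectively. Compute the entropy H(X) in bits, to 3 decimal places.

2.516 bits

H = −Σ pᵢ log₂ pᵢ.
−0.092·log₂(0.092) = 0.3167
−0.189·log₂(0.189) = 0.4543
−0.222·log₂(0.222) = 0.4820
−0.105·log₂(0.105) = 0.3414
−0.191·log₂(0.191) = 0.4562
−0.201·log₂(0.201) = 0.4653
Sum ≈ 2.5158 → 2.516 bits.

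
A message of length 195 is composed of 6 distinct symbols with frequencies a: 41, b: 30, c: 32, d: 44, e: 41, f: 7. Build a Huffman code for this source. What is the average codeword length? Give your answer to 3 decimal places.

Probabilities are the counts divided by 195.
Repeatedly combine the two least-probable nodes; the expected code length is the sum of the merged weights.
merge 7/195 + 2/13 → 37/195
merge 32/195 + 37/195 → 23/65
merge 41/195 + 41/195 → 82/195
merge 44/195 + 23/65 → 113/195
merge 82/195 + 113/195 → 1
L = 37/195 + 23/65 + 82/195 + 113/195 + 1 = 496/195 ≈ 2.544 bits/symbol.

2.544 bits/symbol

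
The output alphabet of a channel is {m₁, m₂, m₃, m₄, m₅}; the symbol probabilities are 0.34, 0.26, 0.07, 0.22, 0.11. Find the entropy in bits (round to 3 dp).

H = −Σ pᵢ log₂ pᵢ.
−0.34·log₂(0.34) = 0.5292
−0.26·log₂(0.26) = 0.5053
−0.07·log₂(0.07) = 0.2686
−0.22·log₂(0.22) = 0.4806
−0.11·log₂(0.11) = 0.3503
Sum ≈ 2.1339 → 2.134 bits.

2.134 bits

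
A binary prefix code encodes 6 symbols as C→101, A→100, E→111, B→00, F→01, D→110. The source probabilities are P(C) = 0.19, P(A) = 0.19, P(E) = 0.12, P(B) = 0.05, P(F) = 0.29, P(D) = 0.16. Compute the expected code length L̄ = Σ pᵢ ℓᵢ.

2.66 bits/symbol

L̄ = Σ pᵢ·ℓᵢ = 0.19·3 + 0.19·3 + 0.12·3 + 0.05·2 + 0.29·2 + 0.16·3 = 2.66 bits/symbol.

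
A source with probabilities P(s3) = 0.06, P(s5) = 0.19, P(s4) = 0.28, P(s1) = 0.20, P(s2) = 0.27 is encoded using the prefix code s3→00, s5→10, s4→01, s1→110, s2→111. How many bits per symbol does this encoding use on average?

2.47 bits/symbol

L̄ = Σ pᵢ·ℓᵢ = 0.06·2 + 0.19·2 + 0.28·2 + 0.20·3 + 0.27·3 = 2.47 bits/symbol.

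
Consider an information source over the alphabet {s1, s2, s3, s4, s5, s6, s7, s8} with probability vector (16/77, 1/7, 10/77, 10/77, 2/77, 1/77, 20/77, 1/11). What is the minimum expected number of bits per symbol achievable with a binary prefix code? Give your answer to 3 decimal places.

Repeatedly combine the two least-probable nodes; the expected code length is the sum of the merged weights.
merge 1/77 + 2/77 → 3/77
merge 3/77 + 1/11 → 10/77
merge 10/77 + 10/77 → 20/77
merge 10/77 + 1/7 → 3/11
merge 16/77 + 20/77 → 36/77
merge 20/77 + 3/11 → 41/77
merge 36/77 + 41/77 → 1
L = 3/77 + 10/77 + 20/77 + 3/11 + 36/77 + 41/77 + 1 = 208/77 ≈ 2.701 bits/symbol.

2.701 bits/symbol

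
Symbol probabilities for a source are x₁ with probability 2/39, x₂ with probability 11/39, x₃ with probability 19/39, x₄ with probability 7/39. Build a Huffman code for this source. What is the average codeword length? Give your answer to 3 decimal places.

1.744 bits/symbol

Repeatedly combine the two least-probable nodes; the expected code length is the sum of the merged weights.
merge 2/39 + 7/39 → 3/13
merge 3/13 + 11/39 → 20/39
merge 19/39 + 20/39 → 1
L = 3/13 + 20/39 + 1 = 68/39 ≈ 1.744 bits/symbol.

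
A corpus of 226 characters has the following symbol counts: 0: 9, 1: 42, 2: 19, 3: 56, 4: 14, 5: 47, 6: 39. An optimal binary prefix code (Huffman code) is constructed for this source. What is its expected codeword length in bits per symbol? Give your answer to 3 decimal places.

2.646 bits/symbol

Probabilities are the counts divided by 226.
Repeatedly combine the two least-probable nodes; the expected code length is the sum of the merged weights.
merge 9/226 + 7/113 → 23/226
merge 19/226 + 23/226 → 21/113
merge 39/226 + 21/113 → 81/226
merge 21/113 + 47/226 → 89/226
merge 28/113 + 81/226 → 137/226
merge 89/226 + 137/226 → 1
L = 23/226 + 21/113 + 81/226 + 89/226 + 137/226 + 1 = 299/113 ≈ 2.646 bits/symbol.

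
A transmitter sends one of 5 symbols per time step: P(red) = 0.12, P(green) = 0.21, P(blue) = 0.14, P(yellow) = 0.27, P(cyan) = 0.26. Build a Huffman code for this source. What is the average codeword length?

Repeatedly combine the two least-probable nodes; the expected code length is the sum of the merged weights.
merge 3/25 + 7/50 → 13/50
merge 21/100 + 13/50 → 47/100
merge 13/50 + 27/100 → 53/100
merge 47/100 + 53/100 → 1
L = 13/50 + 47/100 + 53/100 + 1 = 113/50 = 2.26 bits/symbol.

2.26 bits/symbol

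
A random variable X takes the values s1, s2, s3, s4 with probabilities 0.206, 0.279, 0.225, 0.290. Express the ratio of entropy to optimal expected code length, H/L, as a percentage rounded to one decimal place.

Entropy H = −Σ p log₂ p ≈ 1.9855 bits.
Huffman merges: 103/500+9/40→431/1000; 279/1000+29/100→569/1000; 431/1000+569/1000→1. L = 2 ≈ 2.0000.
Efficiency = H/L = 1.9855/2.0000 = 99.3%.

99.3%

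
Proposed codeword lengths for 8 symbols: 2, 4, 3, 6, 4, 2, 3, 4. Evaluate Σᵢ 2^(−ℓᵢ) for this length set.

0.953125

With common denominator 2^6 = 64: Σ 2^(−ℓᵢ) = 16/64 + 4/64 + 8/64 + 1/64 + 4/64 + 16/64 + 8/64 + 4/64 = 61/64 = 0.953125.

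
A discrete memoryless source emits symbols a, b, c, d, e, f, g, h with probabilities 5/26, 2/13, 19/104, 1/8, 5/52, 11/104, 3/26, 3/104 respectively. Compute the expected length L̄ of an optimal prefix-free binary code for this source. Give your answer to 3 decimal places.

2.933 bits/symbol

Repeatedly combine the two least-probable nodes; the expected code length is the sum of the merged weights.
merge 3/104 + 5/52 → 1/8
merge 11/104 + 3/26 → 23/104
merge 1/8 + 1/8 → 1/4
merge 2/13 + 19/104 → 35/104
merge 5/26 + 23/104 → 43/104
merge 1/4 + 35/104 → 61/104
merge 43/104 + 61/104 → 1
L = 1/8 + 23/104 + 1/4 + 35/104 + 43/104 + 61/104 + 1 = 305/104 ≈ 2.933 bits/symbol.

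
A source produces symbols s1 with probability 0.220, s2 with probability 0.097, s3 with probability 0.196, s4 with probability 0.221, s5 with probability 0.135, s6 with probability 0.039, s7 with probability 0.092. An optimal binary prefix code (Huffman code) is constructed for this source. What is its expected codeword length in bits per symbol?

Repeatedly combine the two least-probable nodes; the expected code length is the sum of the merged weights.
merge 39/1000 + 23/250 → 131/1000
merge 97/1000 + 131/1000 → 57/250
merge 27/200 + 49/250 → 331/1000
merge 11/50 + 221/1000 → 441/1000
merge 57/250 + 331/1000 → 559/1000
merge 441/1000 + 559/1000 → 1
L = 131/1000 + 57/250 + 331/1000 + 441/1000 + 559/1000 + 1 = 269/100 = 2.69 bits/symbol.

2.69 bits/symbol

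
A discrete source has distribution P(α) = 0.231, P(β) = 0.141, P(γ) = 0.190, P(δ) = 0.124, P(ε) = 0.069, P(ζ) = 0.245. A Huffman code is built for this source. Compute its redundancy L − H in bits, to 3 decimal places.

Entropy H = −Σ p log₂ p ≈ 2.4788 bits.
Huffman merges: 69/1000+31/250→193/1000; 141/1000+19/100→331/1000; 193/1000+231/1000→53/125; 49/200+331/1000→72/125; 53/125+72/125→1. L = 631/250 ≈ 2.5240.
L − H = 2.5240 − 2.4788 = 0.045 bits.

0.045 bits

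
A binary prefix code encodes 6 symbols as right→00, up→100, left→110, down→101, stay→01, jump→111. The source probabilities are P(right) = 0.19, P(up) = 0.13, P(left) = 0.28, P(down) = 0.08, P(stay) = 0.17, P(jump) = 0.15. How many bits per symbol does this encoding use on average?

L̄ = Σ pᵢ·ℓᵢ = 0.19·2 + 0.13·3 + 0.28·3 + 0.08·3 + 0.17·2 + 0.15·3 = 2.64 bits/symbol.

2.64 bits/symbol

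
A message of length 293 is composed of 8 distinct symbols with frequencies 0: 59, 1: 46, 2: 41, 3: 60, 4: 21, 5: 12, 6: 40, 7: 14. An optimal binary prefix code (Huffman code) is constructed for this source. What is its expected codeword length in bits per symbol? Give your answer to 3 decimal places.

Probabilities are the counts divided by 293.
Repeatedly combine the two least-probable nodes; the expected code length is the sum of the merged weights.
merge 12/293 + 14/293 → 26/293
merge 21/293 + 26/293 → 47/293
merge 40/293 + 41/293 → 81/293
merge 46/293 + 47/293 → 93/293
merge 59/293 + 60/293 → 119/293
merge 81/293 + 93/293 → 174/293
merge 119/293 + 174/293 → 1
L = 26/293 + 47/293 + 81/293 + 93/293 + 119/293 + 174/293 + 1 = 833/293 ≈ 2.843 bits/symbol.

2.843 bits/symbol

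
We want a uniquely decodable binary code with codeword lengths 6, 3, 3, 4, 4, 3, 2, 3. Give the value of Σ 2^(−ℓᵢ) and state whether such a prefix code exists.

With common denominator 2^6 = 64: Σ 2^(−ℓᵢ) = 1/64 + 8/64 + 8/64 + 4/64 + 4/64 + 8/64 + 16/64 + 8/64 = 57/64 = 0.890625.
Kraft's inequality requires Σ ≤ 1; here Σ = 0.890625 ≤ 1, so such a prefix code exists.

0.890625; yes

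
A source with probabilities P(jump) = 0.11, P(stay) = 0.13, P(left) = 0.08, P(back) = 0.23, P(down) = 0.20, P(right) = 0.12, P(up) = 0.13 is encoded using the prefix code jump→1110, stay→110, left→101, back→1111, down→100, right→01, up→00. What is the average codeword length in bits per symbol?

L̄ = Σ pᵢ·ℓᵢ = 0.11·4 + 0.13·3 + 0.08·3 + 0.23·4 + 0.20·3 + 0.12·2 + 0.13·2 = 3.09 bits/symbol.

3.09 bits/symbol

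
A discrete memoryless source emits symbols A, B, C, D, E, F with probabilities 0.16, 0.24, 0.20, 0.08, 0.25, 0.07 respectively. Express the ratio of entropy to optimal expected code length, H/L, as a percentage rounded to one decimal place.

99.3%

Entropy H = −Σ p log₂ p ≈ 2.4416 bits.
Huffman merges: 7/100+2/25→3/20; 3/20+4/25→31/100; 1/5+6/25→11/25; 1/4+31/100→14/25; 11/25+14/25→1. L = 123/50 ≈ 2.4600.
Efficiency = H/L = 2.4416/2.4600 = 99.3%.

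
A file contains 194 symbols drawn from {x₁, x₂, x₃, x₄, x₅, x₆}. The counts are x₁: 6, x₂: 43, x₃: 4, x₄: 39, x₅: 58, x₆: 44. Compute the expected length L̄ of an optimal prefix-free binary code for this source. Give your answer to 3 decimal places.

Probabilities are the counts divided by 194.
Repeatedly combine the two least-probable nodes; the expected code length is the sum of the merged weights.
merge 2/97 + 3/97 → 5/97
merge 5/97 + 39/194 → 49/194
merge 43/194 + 22/97 → 87/194
merge 49/194 + 29/97 → 107/194
merge 87/194 + 107/194 → 1
L = 5/97 + 49/194 + 87/194 + 107/194 + 1 = 447/194 ≈ 2.304 bits/symbol.

2.304 bits/symbol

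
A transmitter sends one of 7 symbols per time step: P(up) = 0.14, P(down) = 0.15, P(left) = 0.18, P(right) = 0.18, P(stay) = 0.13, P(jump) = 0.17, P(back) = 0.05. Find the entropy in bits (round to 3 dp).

2.732 bits

H = −Σ pᵢ log₂ pᵢ.
−0.14·log₂(0.14) = 0.3971
−0.15·log₂(0.15) = 0.4105
−0.18·log₂(0.18) = 0.4453
−0.18·log₂(0.18) = 0.4453
−0.13·log₂(0.13) = 0.3826
−0.17·log₂(0.17) = 0.4346
−0.05·log₂(0.05) = 0.2161
Sum ≈ 2.7316 → 2.732 bits.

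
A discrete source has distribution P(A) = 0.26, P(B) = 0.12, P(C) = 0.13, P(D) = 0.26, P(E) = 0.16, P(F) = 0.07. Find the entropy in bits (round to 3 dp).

2.452 bits

H = −Σ pᵢ log₂ pᵢ.
−0.26·log₂(0.26) = 0.5053
−0.12·log₂(0.12) = 0.3671
−0.13·log₂(0.13) = 0.3826
−0.26·log₂(0.26) = 0.5053
−0.16·log₂(0.16) = 0.4230
−0.07·log₂(0.07) = 0.2686
Sum ≈ 2.4519 → 2.452 bits.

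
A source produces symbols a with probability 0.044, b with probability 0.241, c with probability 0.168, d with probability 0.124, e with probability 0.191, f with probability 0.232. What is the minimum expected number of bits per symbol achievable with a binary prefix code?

2.504 bits/symbol

Repeatedly combine the two least-probable nodes; the expected code length is the sum of the merged weights.
merge 11/250 + 31/250 → 21/125
merge 21/125 + 21/125 → 42/125
merge 191/1000 + 29/125 → 423/1000
merge 241/1000 + 42/125 → 577/1000
merge 423/1000 + 577/1000 → 1
L = 21/125 + 42/125 + 423/1000 + 577/1000 + 1 = 313/125 = 2.504 bits/symbol.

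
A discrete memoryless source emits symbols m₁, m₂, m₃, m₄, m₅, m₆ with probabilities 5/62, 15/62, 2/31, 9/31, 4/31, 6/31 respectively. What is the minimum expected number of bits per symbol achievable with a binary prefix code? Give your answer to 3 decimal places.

2.419 bits/symbol

Repeatedly combine the two least-probable nodes; the expected code length is the sum of the merged weights.
merge 2/31 + 5/62 → 9/62
merge 4/31 + 9/62 → 17/62
merge 6/31 + 15/62 → 27/62
merge 17/62 + 9/31 → 35/62
merge 27/62 + 35/62 → 1
L = 9/62 + 17/62 + 27/62 + 35/62 + 1 = 75/31 ≈ 2.419 bits/symbol.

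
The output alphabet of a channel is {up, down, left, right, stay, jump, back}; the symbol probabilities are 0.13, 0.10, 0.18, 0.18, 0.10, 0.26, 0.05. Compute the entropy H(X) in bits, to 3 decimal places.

H = −Σ pᵢ log₂ pᵢ.
−0.13·log₂(0.13) = 0.3826
−0.10·log₂(0.10) = 0.3322
−0.18·log₂(0.18) = 0.4453
−0.18·log₂(0.18) = 0.4453
−0.10·log₂(0.10) = 0.3322
−0.26·log₂(0.26) = 0.5053
−0.05·log₂(0.05) = 0.2161
Sum ≈ 2.6590 → 2.659 bits.

2.659 bits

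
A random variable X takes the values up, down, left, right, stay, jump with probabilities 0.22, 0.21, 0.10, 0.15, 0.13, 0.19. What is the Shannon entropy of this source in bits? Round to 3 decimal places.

H = −Σ pᵢ log₂ pᵢ.
−0.22·log₂(0.22) = 0.4806
−0.21·log₂(0.21) = 0.4728
−0.10·log₂(0.10) = 0.3322
−0.15·log₂(0.15) = 0.4105
−0.13·log₂(0.13) = 0.3826
−0.19·log₂(0.19) = 0.4552
Sum ≈ 2.5340 → 2.534 bits.

2.534 bits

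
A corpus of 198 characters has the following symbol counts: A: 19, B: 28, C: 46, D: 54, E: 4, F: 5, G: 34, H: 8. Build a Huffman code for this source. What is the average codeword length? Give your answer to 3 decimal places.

2.626 bits/symbol

Probabilities are the counts divided by 198.
Repeatedly combine the two least-probable nodes; the expected code length is the sum of the merged weights.
merge 2/99 + 5/198 → 1/22
merge 4/99 + 1/22 → 17/198
merge 17/198 + 19/198 → 2/11
merge 14/99 + 17/99 → 31/99
merge 2/11 + 23/99 → 41/99
merge 3/11 + 31/99 → 58/99
merge 41/99 + 58/99 → 1
L = 1/22 + 17/198 + 2/11 + 31/99 + 41/99 + 58/99 + 1 = 260/99 ≈ 2.626 bits/symbol.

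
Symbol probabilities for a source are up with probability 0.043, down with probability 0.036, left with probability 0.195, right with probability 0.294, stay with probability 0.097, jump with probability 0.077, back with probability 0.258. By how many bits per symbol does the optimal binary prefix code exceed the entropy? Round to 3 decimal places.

Entropy H = −Σ p log₂ p ≈ 2.4626 bits.
Huffman merges: 9/250+43/1000→79/1000; 77/1000+79/1000→39/250; 97/1000+39/250→253/1000; 39/200+253/1000→56/125; 129/500+147/500→69/125; 56/125+69/125→1. L = 311/125 ≈ 2.4880.
L − H = 2.4880 − 2.4626 = 0.025 bits.

0.025 bits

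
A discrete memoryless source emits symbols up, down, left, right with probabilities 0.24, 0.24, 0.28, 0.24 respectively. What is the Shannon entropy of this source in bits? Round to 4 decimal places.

H = −Σ pᵢ log₂ pᵢ.
−0.24·log₂(0.24) = 0.4941
−0.24·log₂(0.24) = 0.4941
−0.28·log₂(0.28) = 0.5142
−0.24·log₂(0.24) = 0.4941
Sum ≈ 1.9966 → 1.9966 bits.

1.9966 bits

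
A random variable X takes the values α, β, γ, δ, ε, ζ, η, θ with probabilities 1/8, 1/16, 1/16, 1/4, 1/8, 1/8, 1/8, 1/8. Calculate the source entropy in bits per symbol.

2.875 bits

Each probability is a power of 1/2, so log₂(1/p) is an integer.
H = Σ p·log₂(1/p) = 1/8·3 + 1/16·4 + 1/16·4 + 1/4·2 + 1/8·3 + 1/8·3 + 1/8·3 + 1/8·3 = 2.875 bits.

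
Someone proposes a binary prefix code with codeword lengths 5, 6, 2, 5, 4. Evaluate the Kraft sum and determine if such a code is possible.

With common denominator 2^6 = 64: Σ 2^(−ℓᵢ) = 2/64 + 1/64 + 16/64 + 2/64 + 4/64 = 25/64 = 0.390625.
Kraft's inequality requires Σ ≤ 1; here Σ = 0.390625 ≤ 1, so such a prefix code exists.

0.390625; yes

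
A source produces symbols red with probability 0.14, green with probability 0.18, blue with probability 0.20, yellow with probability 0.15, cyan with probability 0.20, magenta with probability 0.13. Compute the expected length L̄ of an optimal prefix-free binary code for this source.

2.6 bits/symbol

Repeatedly combine the two least-probable nodes; the expected code length is the sum of the merged weights.
merge 13/100 + 7/50 → 27/100
merge 3/20 + 9/50 → 33/100
merge 1/5 + 1/5 → 2/5
merge 27/100 + 33/100 → 3/5
merge 2/5 + 3/5 → 1
L = 27/100 + 33/100 + 2/5 + 3/5 + 1 = 13/5 = 2.6 bits/symbol.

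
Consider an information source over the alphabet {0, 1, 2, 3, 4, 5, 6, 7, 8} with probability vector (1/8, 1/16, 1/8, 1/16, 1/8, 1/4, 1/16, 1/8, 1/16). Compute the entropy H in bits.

3 bits

Each probability is a power of 1/2, so log₂(1/p) is an integer.
H = Σ p·log₂(1/p) = 1/8·3 + 1/16·4 + 1/8·3 + 1/16·4 + 1/8·3 + 1/4·2 + 1/16·4 + 1/8·3 + 1/16·4 = 3 bits.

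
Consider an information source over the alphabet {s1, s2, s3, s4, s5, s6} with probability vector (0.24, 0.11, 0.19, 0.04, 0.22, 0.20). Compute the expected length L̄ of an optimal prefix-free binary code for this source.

2.49 bits/symbol

Repeatedly combine the two least-probable nodes; the expected code length is the sum of the merged weights.
merge 1/25 + 11/100 → 3/20
merge 3/20 + 19/100 → 17/50
merge 1/5 + 11/50 → 21/50
merge 6/25 + 17/50 → 29/50
merge 21/50 + 29/50 → 1
L = 3/20 + 17/50 + 21/50 + 29/50 + 1 = 249/100 = 2.49 bits/symbol.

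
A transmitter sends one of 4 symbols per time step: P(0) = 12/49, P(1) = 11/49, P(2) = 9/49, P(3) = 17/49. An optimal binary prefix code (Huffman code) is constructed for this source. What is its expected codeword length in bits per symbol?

Repeatedly combine the two least-probable nodes; the expected code length is the sum of the merged weights.
merge 9/49 + 11/49 → 20/49
merge 12/49 + 17/49 → 29/49
merge 20/49 + 29/49 → 1
L = 20/49 + 29/49 + 1 = 2 bits/symbol.

2 bits/symbol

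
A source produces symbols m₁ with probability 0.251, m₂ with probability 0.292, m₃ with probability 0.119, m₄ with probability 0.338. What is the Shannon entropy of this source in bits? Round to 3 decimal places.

H = −Σ pᵢ log₂ pᵢ.
−0.251·log₂(0.251) = 0.5006
−0.292·log₂(0.292) = 0.5186
−0.119·log₂(0.119) = 0.3654
−0.338·log₂(0.338) = 0.5289
Sum ≈ 1.9135 → 1.914 bits.

1.914 bits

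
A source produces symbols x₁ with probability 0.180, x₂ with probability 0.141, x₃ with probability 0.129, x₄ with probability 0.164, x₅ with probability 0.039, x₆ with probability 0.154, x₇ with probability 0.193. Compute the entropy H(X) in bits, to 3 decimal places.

H = −Σ pᵢ log₂ pᵢ.
−0.180·log₂(0.180) = 0.4453
−0.141·log₂(0.141) = 0.3985
−0.129·log₂(0.129) = 0.3811
−0.164·log₂(0.164) = 0.4278
−0.039·log₂(0.039) = 0.1825
−0.154·log₂(0.154) = 0.4156
−0.193·log₂(0.193) = 0.4581
Sum ≈ 2.7089 → 2.709 bits.

2.709 bits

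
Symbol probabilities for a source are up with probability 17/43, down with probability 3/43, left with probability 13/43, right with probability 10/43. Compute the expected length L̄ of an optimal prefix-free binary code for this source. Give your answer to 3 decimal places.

1.907 bits/symbol

Repeatedly combine the two least-probable nodes; the expected code length is the sum of the merged weights.
merge 3/43 + 10/43 → 13/43
merge 13/43 + 13/43 → 26/43
merge 17/43 + 26/43 → 1
L = 13/43 + 26/43 + 1 = 82/43 ≈ 1.907 bits/symbol.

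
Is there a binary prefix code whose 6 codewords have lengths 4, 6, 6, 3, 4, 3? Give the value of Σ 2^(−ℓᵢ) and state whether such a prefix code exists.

With common denominator 2^6 = 64: Σ 2^(−ℓᵢ) = 4/64 + 1/64 + 1/64 + 8/64 + 4/64 + 8/64 = 26/64 = 0.40625.
Kraft's inequality requires Σ ≤ 1; here Σ = 0.40625 ≤ 1, so such a prefix code exists.

0.40625; yes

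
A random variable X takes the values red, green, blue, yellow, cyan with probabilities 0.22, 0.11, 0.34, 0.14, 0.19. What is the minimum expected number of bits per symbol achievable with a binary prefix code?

2.25 bits/symbol

Repeatedly combine the two least-probable nodes; the expected code length is the sum of the merged weights.
merge 11/100 + 7/50 → 1/4
merge 19/100 + 11/50 → 41/100
merge 1/4 + 17/50 → 59/100
merge 41/100 + 59/100 → 1
L = 1/4 + 41/100 + 59/100 + 1 = 9/4 = 2.25 bits/symbol.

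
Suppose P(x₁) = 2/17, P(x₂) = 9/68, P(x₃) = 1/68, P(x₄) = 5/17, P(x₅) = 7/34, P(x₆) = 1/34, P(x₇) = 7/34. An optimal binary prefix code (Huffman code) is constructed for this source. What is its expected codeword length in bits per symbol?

2.5 bits/symbol

Repeatedly combine the two least-probable nodes; the expected code length is the sum of the merged weights.
merge 1/68 + 1/34 → 3/68
merge 3/68 + 2/17 → 11/68
merge 9/68 + 11/68 → 5/17
merge 7/34 + 7/34 → 7/17
merge 5/17 + 5/17 → 10/17
merge 7/17 + 10/17 → 1
L = 3/68 + 11/68 + 5/17 + 7/17 + 10/17 + 1 = 5/2 = 2.5 bits/symbol.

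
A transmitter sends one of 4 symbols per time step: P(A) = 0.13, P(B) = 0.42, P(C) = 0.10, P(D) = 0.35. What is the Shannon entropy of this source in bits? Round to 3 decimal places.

1.771 bits

H = −Σ pᵢ log₂ pᵢ.
−0.13·log₂(0.13) = 0.3826
−0.42·log₂(0.42) = 0.5256
−0.10·log₂(0.10) = 0.3322
−0.35·log₂(0.35) = 0.5301
Sum ≈ 1.7706 → 1.771 bits.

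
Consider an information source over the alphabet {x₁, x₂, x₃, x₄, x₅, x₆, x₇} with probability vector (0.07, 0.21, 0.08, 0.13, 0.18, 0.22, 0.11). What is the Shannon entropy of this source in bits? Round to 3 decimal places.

2.692 bits

H = −Σ pᵢ log₂ pᵢ.
−0.07·log₂(0.07) = 0.2686
−0.21·log₂(0.21) = 0.4728
−0.08·log₂(0.08) = 0.2915
−0.13·log₂(0.13) = 0.3826
−0.18·log₂(0.18) = 0.4453
−0.22·log₂(0.22) = 0.4806
−0.11·log₂(0.11) = 0.3503
Sum ≈ 2.6917 → 2.692 bits.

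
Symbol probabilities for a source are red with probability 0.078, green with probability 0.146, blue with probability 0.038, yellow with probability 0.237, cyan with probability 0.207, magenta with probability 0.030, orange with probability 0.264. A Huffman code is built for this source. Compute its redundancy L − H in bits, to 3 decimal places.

0.013 bits

Entropy H = −Σ p log₂ p ≈ 2.4933 bits.
Huffman merges: 3/100+19/500→17/250; 17/250+39/500→73/500; 73/500+73/500→73/250; 207/1000+237/1000→111/250; 33/125+73/250→139/250; 111/250+139/250→1. L = 1253/500 ≈ 2.5060.
L − H = 2.5060 − 2.4933 = 0.013 bits.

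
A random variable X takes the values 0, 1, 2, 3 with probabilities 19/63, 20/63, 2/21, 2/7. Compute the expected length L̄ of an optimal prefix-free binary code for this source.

Repeatedly combine the two least-probable nodes; the expected code length is the sum of the merged weights.
merge 2/21 + 2/7 → 8/21
merge 19/63 + 20/63 → 13/21
merge 8/21 + 13/21 → 1
L = 8/21 + 13/21 + 1 = 2 bits/symbol.

2 bits/symbol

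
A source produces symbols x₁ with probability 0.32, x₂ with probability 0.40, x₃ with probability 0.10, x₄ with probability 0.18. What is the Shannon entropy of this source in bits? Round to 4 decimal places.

H = −Σ pᵢ log₂ pᵢ.
−0.32·log₂(0.32) = 0.5260
−0.40·log₂(0.40) = 0.5288
−0.10·log₂(0.10) = 0.3322
−0.18·log₂(0.18) = 0.4453
Sum ≈ 1.8323 → 1.8323 bits.

1.8323 bits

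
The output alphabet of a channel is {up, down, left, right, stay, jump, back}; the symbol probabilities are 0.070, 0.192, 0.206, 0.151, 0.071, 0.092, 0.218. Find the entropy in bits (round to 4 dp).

2.6737 bits

H = −Σ pᵢ log₂ pᵢ.
−0.070·log₂(0.070) = 0.2686
−0.192·log₂(0.192) = 0.4571
−0.206·log₂(0.206) = 0.4695
−0.151·log₂(0.151) = 0.4118
−0.071·log₂(0.071) = 0.2709
−0.092·log₂(0.092) = 0.3167
−0.218·log₂(0.218) = 0.4791
Sum ≈ 2.6737 → 2.6737 bits.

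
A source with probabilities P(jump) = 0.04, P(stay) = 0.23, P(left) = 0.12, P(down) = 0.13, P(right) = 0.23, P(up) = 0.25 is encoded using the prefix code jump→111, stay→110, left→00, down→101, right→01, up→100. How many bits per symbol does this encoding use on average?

L̄ = Σ pᵢ·ℓᵢ = 0.04·3 + 0.23·3 + 0.12·2 + 0.13·3 + 0.23·2 + 0.25·3 = 2.65 bits/symbol.

2.65 bits/symbol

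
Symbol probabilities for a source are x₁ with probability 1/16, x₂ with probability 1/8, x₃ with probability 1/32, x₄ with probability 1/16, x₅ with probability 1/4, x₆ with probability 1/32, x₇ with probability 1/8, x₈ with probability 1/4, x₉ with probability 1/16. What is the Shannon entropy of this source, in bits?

Each probability is a power of 1/2, so log₂(1/p) is an integer.
H = Σ p·log₂(1/p) = 1/16·4 + 1/8·3 + 1/32·5 + 1/16·4 + 1/4·2 + 1/32·5 + 1/8·3 + 1/4·2 + 1/16·4 = 2.8125 bits.

2.8125 bits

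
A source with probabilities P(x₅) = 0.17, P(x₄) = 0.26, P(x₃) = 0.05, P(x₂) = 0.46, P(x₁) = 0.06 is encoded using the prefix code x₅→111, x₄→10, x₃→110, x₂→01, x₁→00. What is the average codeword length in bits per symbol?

2.22 bits/symbol

L̄ = Σ pᵢ·ℓᵢ = 0.17·3 + 0.26·2 + 0.05·3 + 0.46·2 + 0.06·2 = 2.22 bits/symbol.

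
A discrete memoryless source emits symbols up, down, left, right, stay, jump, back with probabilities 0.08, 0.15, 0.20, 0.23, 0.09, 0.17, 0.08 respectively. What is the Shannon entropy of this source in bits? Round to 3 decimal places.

2.693 bits

H = −Σ pᵢ log₂ pᵢ.
−0.08·log₂(0.08) = 0.2915
−0.15·log₂(0.15) = 0.4105
−0.20·log₂(0.20) = 0.4644
−0.23·log₂(0.23) = 0.4877
−0.09·log₂(0.09) = 0.3127
−0.17·log₂(0.17) = 0.4346
−0.08·log₂(0.08) = 0.2915
Sum ≈ 2.6929 → 2.693 bits.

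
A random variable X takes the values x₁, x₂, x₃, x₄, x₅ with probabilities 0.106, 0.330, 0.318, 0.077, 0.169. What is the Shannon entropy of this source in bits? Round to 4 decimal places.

2.1150 bits

H = −Σ pᵢ log₂ pᵢ.
−0.106·log₂(0.106) = 0.3432
−0.330·log₂(0.330) = 0.5278
−0.318·log₂(0.318) = 0.5256
−0.077·log₂(0.077) = 0.2848
−0.169·log₂(0.169) = 0.4335
Sum ≈ 2.1150 → 2.1150 bits.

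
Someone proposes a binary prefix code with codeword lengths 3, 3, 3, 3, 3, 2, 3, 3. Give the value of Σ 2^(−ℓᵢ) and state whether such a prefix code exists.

With common denominator 2^3 = 8: Σ 2^(−ℓᵢ) = 1/8 + 1/8 + 1/8 + 1/8 + 1/8 + 2/8 + 1/8 + 1/8 = 9/8 = 1.125.
Kraft's inequality requires Σ ≤ 1; here Σ = 1.125 > 1, so no such prefix code exists.

1.125; no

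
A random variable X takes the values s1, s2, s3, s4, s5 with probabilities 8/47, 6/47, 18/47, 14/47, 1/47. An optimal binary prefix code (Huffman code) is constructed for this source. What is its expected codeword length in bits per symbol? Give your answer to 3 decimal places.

2.085 bits/symbol

Repeatedly combine the two least-probable nodes; the expected code length is the sum of the merged weights.
merge 1/47 + 6/47 → 7/47
merge 7/47 + 8/47 → 15/47
merge 14/47 + 15/47 → 29/47
merge 18/47 + 29/47 → 1
L = 7/47 + 15/47 + 29/47 + 1 = 98/47 ≈ 2.085 bits/symbol.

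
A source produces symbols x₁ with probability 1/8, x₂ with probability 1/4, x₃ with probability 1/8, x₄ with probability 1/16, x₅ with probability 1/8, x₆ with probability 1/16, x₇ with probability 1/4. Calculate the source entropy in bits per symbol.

2.625 bits

Each probability is a power of 1/2, so log₂(1/p) is an integer.
H = Σ p·log₂(1/p) = 1/8·3 + 1/4·2 + 1/8·3 + 1/16·4 + 1/8·3 + 1/16·4 + 1/4·2 = 2.625 bits.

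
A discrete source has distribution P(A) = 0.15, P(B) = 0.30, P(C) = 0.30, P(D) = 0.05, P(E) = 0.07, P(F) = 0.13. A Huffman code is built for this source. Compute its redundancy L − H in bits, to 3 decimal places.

Entropy H = −Σ p log₂ p ≈ 2.3200 bits.
Huffman merges: 1/20+7/100→3/25; 3/25+13/100→1/4; 3/20+1/4→2/5; 3/10+3/10→3/5; 2/5+3/5→1. L = 237/100 ≈ 2.3700.
L − H = 2.3700 − 2.3200 = 0.050 bits.

0.050 bits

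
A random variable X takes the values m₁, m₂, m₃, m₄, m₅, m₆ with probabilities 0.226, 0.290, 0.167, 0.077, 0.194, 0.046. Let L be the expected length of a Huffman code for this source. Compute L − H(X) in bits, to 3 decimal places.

Entropy H = −Σ p log₂ p ≈ 2.3822 bits.
Huffman merges: 23/500+77/1000→123/1000; 123/1000+167/1000→29/100; 97/500+113/500→21/50; 29/100+29/100→29/50; 21/50+29/50→1. L = 2413/1000 ≈ 2.4130.
L − H = 2.4130 − 2.3822 = 0.031 bits.

0.031 bits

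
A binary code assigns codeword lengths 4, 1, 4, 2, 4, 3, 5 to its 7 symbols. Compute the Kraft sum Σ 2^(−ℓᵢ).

1.09375

With common denominator 2^5 = 32: Σ 2^(−ℓᵢ) = 2/32 + 16/32 + 2/32 + 8/32 + 2/32 + 4/32 + 1/32 = 35/32 = 1.09375.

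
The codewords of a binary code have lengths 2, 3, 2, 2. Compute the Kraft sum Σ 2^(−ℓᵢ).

With common denominator 2^3 = 8: Σ 2^(−ℓᵢ) = 2/8 + 1/8 + 2/8 + 2/8 = 7/8 = 0.875.

0.875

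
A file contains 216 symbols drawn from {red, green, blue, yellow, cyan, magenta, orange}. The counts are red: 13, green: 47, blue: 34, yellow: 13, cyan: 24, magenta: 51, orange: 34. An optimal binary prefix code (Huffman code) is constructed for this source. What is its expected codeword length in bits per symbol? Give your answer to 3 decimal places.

2.667 bits/symbol

Probabilities are the counts divided by 216.
Repeatedly combine the two least-probable nodes; the expected code length is the sum of the merged weights.
merge 13/216 + 13/216 → 13/108
merge 1/9 + 13/108 → 25/108
merge 17/108 + 17/108 → 17/54
merge 47/216 + 25/108 → 97/216
merge 17/72 + 17/54 → 119/216
merge 97/216 + 119/216 → 1
L = 13/108 + 25/108 + 17/54 + 97/216 + 119/216 + 1 = 8/3 ≈ 2.667 bits/symbol.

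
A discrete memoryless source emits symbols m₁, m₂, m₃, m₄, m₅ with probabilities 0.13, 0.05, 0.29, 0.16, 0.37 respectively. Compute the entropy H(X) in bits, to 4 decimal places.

2.0704 bits

H = −Σ pᵢ log₂ pᵢ.
−0.13·log₂(0.13) = 0.3826
−0.05·log₂(0.05) = 0.2161
−0.29·log₂(0.29) = 0.5179
−0.16·log₂(0.16) = 0.4230
−0.37·log₂(0.37) = 0.5307
Sum ≈ 2.0704 → 2.0704 bits.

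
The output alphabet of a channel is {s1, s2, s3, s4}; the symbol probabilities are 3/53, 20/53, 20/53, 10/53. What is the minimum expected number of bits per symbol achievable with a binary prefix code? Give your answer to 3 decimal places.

Repeatedly combine the two least-probable nodes; the expected code length is the sum of the merged weights.
merge 3/53 + 10/53 → 13/53
merge 13/53 + 20/53 → 33/53
merge 20/53 + 33/53 → 1
L = 13/53 + 33/53 + 1 = 99/53 ≈ 1.868 bits/symbol.

1.868 bits/symbol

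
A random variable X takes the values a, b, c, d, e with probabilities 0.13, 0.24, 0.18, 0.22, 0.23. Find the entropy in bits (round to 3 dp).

2.290 bits

H = −Σ pᵢ log₂ pᵢ.
−0.13·log₂(0.13) = 0.3826
−0.24·log₂(0.24) = 0.4941
−0.18·log₂(0.18) = 0.4453
−0.22·log₂(0.22) = 0.4806
−0.23·log₂(0.23) = 0.4877
Sum ≈ 2.2903 → 2.290 bits.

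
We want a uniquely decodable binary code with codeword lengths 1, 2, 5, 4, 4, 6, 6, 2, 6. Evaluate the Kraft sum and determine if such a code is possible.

With common denominator 2^6 = 64: Σ 2^(−ℓᵢ) = 32/64 + 16/64 + 2/64 + 4/64 + 4/64 + 1/64 + 1/64 + 16/64 + 1/64 = 77/64 = 1.203125.
Kraft's inequality requires Σ ≤ 1; here Σ = 1.203125 > 1, so no such prefix code exists.

1.203125; no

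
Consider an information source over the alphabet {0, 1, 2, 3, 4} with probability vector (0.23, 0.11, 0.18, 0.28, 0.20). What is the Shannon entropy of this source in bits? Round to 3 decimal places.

2.262 bits

H = −Σ pᵢ log₂ pᵢ.
−0.23·log₂(0.23) = 0.4877
−0.11·log₂(0.11) = 0.3503
−0.18·log₂(0.18) = 0.4453
−0.28·log₂(0.28) = 0.5142
−0.20·log₂(0.20) = 0.4644
Sum ≈ 2.2619 → 2.262 bits.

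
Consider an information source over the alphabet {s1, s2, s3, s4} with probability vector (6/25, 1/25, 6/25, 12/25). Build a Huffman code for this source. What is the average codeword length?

Repeatedly combine the two least-probable nodes; the expected code length is the sum of the merged weights.
merge 1/25 + 6/25 → 7/25
merge 6/25 + 7/25 → 13/25
merge 12/25 + 13/25 → 1
L = 7/25 + 13/25 + 1 = 9/5 = 1.8 bits/symbol.

1.8 bits/symbol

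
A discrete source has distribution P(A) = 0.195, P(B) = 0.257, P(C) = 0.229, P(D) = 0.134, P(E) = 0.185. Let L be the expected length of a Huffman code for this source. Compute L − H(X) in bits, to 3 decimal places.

0.029 bits

Entropy H = −Σ p log₂ p ≈ 2.2896 bits.
Huffman merges: 67/500+37/200→319/1000; 39/200+229/1000→53/125; 257/1000+319/1000→72/125; 53/125+72/125→1. L = 2319/1000 ≈ 2.3190.
L − H = 2.3190 − 2.2896 = 0.029 bits.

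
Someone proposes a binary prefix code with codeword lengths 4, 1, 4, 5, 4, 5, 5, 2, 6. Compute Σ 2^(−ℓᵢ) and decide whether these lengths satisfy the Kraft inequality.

With common denominator 2^6 = 64: Σ 2^(−ℓᵢ) = 4/64 + 32/64 + 4/64 + 2/64 + 4/64 + 2/64 + 2/64 + 16/64 + 1/64 = 67/64 = 1.046875.
Kraft's inequality requires Σ ≤ 1; here Σ = 1.046875 > 1, so no such prefix code exists.

1.046875; no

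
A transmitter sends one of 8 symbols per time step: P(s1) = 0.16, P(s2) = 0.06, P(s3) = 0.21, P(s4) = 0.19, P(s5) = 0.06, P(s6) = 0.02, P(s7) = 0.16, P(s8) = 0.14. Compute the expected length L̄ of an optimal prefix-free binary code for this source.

Repeatedly combine the two least-probable nodes; the expected code length is the sum of the merged weights.
merge 1/50 + 3/50 → 2/25
merge 3/50 + 2/25 → 7/50
merge 7/50 + 7/50 → 7/25
merge 4/25 + 4/25 → 8/25
merge 19/100 + 21/100 → 2/5
merge 7/25 + 8/25 → 3/5
merge 2/5 + 3/5 → 1
L = 2/25 + 7/50 + 7/25 + 8/25 + 2/5 + 3/5 + 1 = 141/50 = 2.82 bits/symbol.

2.82 bits/symbol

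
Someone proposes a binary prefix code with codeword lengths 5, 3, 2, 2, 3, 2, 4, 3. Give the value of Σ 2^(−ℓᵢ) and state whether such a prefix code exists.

1.21875; no

With common denominator 2^5 = 32: Σ 2^(−ℓᵢ) = 1/32 + 4/32 + 8/32 + 8/32 + 4/32 + 8/32 + 2/32 + 4/32 = 39/32 = 1.21875.
Kraft's inequality requires Σ ≤ 1; here Σ = 1.21875 > 1, so no such prefix code exists.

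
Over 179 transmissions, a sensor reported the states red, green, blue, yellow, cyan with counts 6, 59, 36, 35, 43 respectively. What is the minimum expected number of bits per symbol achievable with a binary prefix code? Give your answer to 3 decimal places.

2.229 bits/symbol

Probabilities are the counts divided by 179.
Repeatedly combine the two least-probable nodes; the expected code length is the sum of the merged weights.
merge 6/179 + 35/179 → 41/179
merge 36/179 + 41/179 → 77/179
merge 43/179 + 59/179 → 102/179
merge 77/179 + 102/179 → 1
L = 41/179 + 77/179 + 102/179 + 1 = 399/179 ≈ 2.229 bits/symbol.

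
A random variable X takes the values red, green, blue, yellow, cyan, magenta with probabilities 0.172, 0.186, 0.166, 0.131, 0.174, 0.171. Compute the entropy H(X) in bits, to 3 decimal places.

H = −Σ pᵢ log₂ pᵢ.
−0.172·log₂(0.172) = 0.4368
−0.186·log₂(0.186) = 0.4514
−0.166·log₂(0.166) = 0.4301
−0.131·log₂(0.131) = 0.3841
−0.174·log₂(0.174) = 0.4390
−0.171·log₂(0.171) = 0.4357
Sum ≈ 2.5770 → 2.577 bits.

2.577 bits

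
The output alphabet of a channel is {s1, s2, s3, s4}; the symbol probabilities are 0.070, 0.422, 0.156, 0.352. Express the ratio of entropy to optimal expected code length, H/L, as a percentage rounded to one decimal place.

96.6%

Entropy H = −Σ p log₂ p ≈ 1.7422 bits.
Huffman merges: 7/100+39/250→113/500; 113/500+44/125→289/500; 211/500+289/500→1. L = 451/250 ≈ 1.8040.
Efficiency = H/L = 1.7422/1.8040 = 96.6%.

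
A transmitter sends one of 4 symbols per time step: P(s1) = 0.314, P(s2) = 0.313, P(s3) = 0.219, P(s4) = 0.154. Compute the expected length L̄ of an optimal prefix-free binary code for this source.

Repeatedly combine the two least-probable nodes; the expected code length is the sum of the merged weights.
merge 77/500 + 219/1000 → 373/1000
merge 313/1000 + 157/500 → 627/1000
merge 373/1000 + 627/1000 → 1
L = 373/1000 + 627/1000 + 1 = 2 bits/symbol.

2 bits/symbol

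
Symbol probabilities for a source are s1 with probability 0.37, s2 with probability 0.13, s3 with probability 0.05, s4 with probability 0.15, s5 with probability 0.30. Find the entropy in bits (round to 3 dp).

H = −Σ pᵢ log₂ pᵢ.
−0.37·log₂(0.37) = 0.5307
−0.13·log₂(0.13) = 0.3826
−0.05·log₂(0.05) = 0.2161
−0.15·log₂(0.15) = 0.4105
−0.30·log₂(0.30) = 0.5211
Sum ≈ 2.0611 → 2.061 bits.

2.061 bits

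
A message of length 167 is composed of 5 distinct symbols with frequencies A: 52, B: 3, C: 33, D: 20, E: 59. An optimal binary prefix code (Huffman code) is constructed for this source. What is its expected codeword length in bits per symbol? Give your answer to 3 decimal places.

2.120 bits/symbol

Probabilities are the counts divided by 167.
Repeatedly combine the two least-probable nodes; the expected code length is the sum of the merged weights.
merge 3/167 + 20/167 → 23/167
merge 23/167 + 33/167 → 56/167
merge 52/167 + 56/167 → 108/167
merge 59/167 + 108/167 → 1
L = 23/167 + 56/167 + 108/167 + 1 = 354/167 ≈ 2.120 bits/symbol.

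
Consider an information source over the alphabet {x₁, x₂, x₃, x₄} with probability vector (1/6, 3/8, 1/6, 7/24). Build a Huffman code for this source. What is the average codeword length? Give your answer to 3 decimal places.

Repeatedly combine the two least-probable nodes; the expected code length is the sum of the merged weights.
merge 1/6 + 1/6 → 1/3
merge 7/24 + 1/3 → 5/8
merge 3/8 + 5/8 → 1
L = 1/3 + 5/8 + 1 = 47/24 ≈ 1.958 bits/symbol.

1.958 bits/symbol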